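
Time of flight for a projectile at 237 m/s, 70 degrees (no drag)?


T = 2*v0*sin(theta)/g = 2*237*sin(70°)/9.81 = 45.4 s

45.4 s


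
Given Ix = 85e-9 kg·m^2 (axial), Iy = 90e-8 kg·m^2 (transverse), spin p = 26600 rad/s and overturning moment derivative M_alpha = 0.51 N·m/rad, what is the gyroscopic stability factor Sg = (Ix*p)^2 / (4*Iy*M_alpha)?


Sg = Ix^2 * p^2 / (4 * Iy * M_alpha) = (85e-9)^2 * 26600^2 / (4 * 90e-8 * 0.51) = 2.784

2.784


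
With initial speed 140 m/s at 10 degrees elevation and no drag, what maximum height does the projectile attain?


H = (v0*sin(theta))^2 / (2g) = (140*sin(10°))^2 / (2*9.81) = 30.12 m

30.12 m


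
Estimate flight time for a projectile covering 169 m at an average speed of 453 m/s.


t = d/v = 169/453 = 0.3731 s

0.3731 s


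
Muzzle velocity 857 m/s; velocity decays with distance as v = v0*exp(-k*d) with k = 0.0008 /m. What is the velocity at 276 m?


v = v0*exp(-k*d) = 857*exp(-0.0008*276) = 687.2 m/s

687.2 m/s


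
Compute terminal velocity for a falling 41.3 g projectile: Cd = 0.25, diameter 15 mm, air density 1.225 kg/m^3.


A = pi*(d/2)^2 = pi*(15/2000)^2 = 1.76715e-04 m^2
vt = sqrt(2mg/(Cd*rho*A)) = sqrt(2*0.0413*9.81/(0.25 * 1.225 * 1.76715e-04)) = 122.4 m/s

122.4 m/s


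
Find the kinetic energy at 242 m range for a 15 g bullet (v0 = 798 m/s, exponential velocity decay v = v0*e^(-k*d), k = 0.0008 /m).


v = v0*exp(-k*d) = 798*exp(-0.0008*242) = 657.542 m/s
E = 0.5*m*v^2 = 0.5*0.015*657.542^2 = 3243 J

3243 J


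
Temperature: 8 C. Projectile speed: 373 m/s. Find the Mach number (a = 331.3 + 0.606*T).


a = 331.3 + 0.606*(8) = 336.148 m/s
M = v/a = 373/336.148 = 1.11

1.11


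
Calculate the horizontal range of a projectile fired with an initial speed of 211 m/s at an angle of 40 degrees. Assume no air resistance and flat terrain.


R = v0^2 * sin(2*theta) / g = 211^2 * sin(2*40°) / 9.81 = 4469 m

4469 m


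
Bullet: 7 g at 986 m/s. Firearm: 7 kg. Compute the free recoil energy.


v_r = m_p*v_p/m_gun = 0.007*986/7 = 0.986 m/s, E_r = 0.5*m_gun*v_r^2 = 0.5*7*0.986^2 = 3.403 J

3.403 J


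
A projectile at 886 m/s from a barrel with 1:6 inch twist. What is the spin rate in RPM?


twist_m = 6*0.0254 = 0.1524 m
spin = v/twist = 886/0.1524 = 5813.648 rev/s
RPM = spin*60 = 5813.648*60 ≈ 348819 RPM

348819 RPM


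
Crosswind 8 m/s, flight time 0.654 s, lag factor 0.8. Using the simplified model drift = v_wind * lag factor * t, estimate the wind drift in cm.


drift = v_wind * lag * t = 8 * 0.8 * 0.654 = 4.1856 m ≈ 418.6 cm

418.6 cm


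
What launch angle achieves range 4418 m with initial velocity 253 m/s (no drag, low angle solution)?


sin(2*theta) = R*g/v0^2 = 4418*9.81/253^2 = 0.677101, theta = arcsin(0.677101)/2 = 21.31°

21.31 degrees


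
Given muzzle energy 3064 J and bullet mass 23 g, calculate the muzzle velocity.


v = sqrt(2*E/m) = sqrt(2*3064/0.023) = 516.2 m/s

516.2 m/s


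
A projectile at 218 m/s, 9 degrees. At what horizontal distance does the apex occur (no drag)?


R = v0^2*sin(2*theta)/g = 218^2*sin(2*9°)/9.81 = 1497.02 m
apex_dist = R/2 = 1497.02/2 = 748.5 m

748.5 m


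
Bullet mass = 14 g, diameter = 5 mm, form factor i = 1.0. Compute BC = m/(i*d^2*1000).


BC = m/(i*d^2*1000) = 14/(1.0 * 5^2 * 1000) = 0.00056

0.00056


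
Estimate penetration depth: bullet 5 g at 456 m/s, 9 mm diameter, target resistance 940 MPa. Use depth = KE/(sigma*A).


A = pi*(d/2)^2 = pi*(9/2)^2 = 63.6173 mm^2
E = 0.5*m*v^2 = 0.5*0.005*456^2 = 519.84 J
depth = E/(sigma*A) = 519.84 J / (940 MPa * 63.6173 mm^2) = 519.84/(940 * 63.6173) m = 0.00869295 m ≈ 8.693 mm

8.693 mm


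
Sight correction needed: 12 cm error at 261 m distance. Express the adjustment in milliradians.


1 mrad subtends 1 cm per 10 m of range, so adj = error_cm / (dist_m / 10) = 12 / (261/10) = 0.4598 mrad

0.4598 mrad


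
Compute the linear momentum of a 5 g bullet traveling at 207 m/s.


p = m*v = 0.005*207 = 1.035 kg·m/s

1.035 kg·m/s


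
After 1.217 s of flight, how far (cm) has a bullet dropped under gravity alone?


drop = 0.5*g*t^2 = 0.5*9.81*1.217^2 = 7.26474 m ≈ 726.5 cm

726.5 cm


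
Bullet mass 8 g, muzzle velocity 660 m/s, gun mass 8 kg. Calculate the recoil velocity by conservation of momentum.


v_recoil = m_p * v_p / m_gun = 0.008 * 660 / 8 = 0.66 m/s

0.66 m/s


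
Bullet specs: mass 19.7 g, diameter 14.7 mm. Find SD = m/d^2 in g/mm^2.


SD = m/d^2 = 19.7/14.7^2 = 0.09117 g/mm^2

0.09117 g/mm^2


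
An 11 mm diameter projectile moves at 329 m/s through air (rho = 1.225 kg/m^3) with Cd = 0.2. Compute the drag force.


A = pi*(d/2)^2 = pi*(11/2000)^2 = 9.50332e-05 m^2
Fd = 0.5*Cd*rho*A*v^2 = 0.5*0.2*1.225*9.50332e-05*329^2 = 1.26 N

1.26 N


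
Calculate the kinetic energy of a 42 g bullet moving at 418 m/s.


E = 0.5*m*v^2 = 0.5*0.042*418^2 = 3669 J

3669 J


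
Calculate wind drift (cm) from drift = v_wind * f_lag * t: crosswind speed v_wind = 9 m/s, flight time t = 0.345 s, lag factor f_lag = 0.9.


drift = v_wind * lag * t = 9 * 0.9 * 0.345 = 2.7945 m ≈ 279.4 cm

279.4 cm


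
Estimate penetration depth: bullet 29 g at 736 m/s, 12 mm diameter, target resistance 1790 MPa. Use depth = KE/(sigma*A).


A = pi*(d/2)^2 = pi*(12/2)^2 = 113.097 mm^2
E = 0.5*m*v^2 = 0.5*0.029*736^2 = 7854.59 J
depth = E/(sigma*A) = 7854.59 J / (1790 MPa * 113.097 mm^2) = 7854.59/(1790 * 113.097) m = 0.0387988 m ≈ 38.8 mm

38.8 mm


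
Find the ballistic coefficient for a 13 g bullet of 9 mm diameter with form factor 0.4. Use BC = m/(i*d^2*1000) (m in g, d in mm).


BC = m/(i*d^2*1000) = 13/(0.4 * 9^2 * 1000) = 0.0004012

0.0004012


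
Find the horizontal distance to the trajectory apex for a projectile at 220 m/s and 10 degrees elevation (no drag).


R = v0^2*sin(2*theta)/g = 220^2*sin(2*10°)/9.81 = 1687.44 m
apex_dist = R/2 = 1687.44/2 = 843.7 m

843.7 m


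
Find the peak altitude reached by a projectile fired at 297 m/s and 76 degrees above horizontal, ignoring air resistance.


H = (v0*sin(theta))^2 / (2g) = (297*sin(76°))^2 / (2*9.81) = 4233 m

4233 m


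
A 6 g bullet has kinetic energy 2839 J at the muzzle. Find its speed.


v = sqrt(2*E/m) = sqrt(2*2839/0.006) = 972.8 m/s

972.8 m/s


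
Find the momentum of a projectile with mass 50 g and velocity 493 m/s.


p = m*v = 0.05*493 = 24.65 kg·m/s

24.65 kg·m/s


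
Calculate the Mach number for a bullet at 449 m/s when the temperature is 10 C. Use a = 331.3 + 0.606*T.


a = 331.3 + 0.606*(10) = 337.36 m/s
M = v/a = 449/337.36 = 1.331

1.331


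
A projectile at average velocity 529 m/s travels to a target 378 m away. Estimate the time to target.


t = d/v = 378/529 = 0.7146 s

0.7146 s


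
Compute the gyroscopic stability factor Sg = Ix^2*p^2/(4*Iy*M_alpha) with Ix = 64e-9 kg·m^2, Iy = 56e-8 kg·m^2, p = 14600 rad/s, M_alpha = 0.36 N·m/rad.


Sg = Ix^2 * p^2 / (4 * Iy * M_alpha) = (64e-9)^2 * 14600^2 / (4 * 56e-8 * 0.36) = 1.083

1.083


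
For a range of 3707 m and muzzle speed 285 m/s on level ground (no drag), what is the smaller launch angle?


sin(2*theta) = R*g/v0^2 = 3707*9.81/285^2 = 0.447715, theta = arcsin(0.447715)/2 = 13.3°

13.3 degrees


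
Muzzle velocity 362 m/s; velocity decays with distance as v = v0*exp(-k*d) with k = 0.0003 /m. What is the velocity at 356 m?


v = v0*exp(-k*d) = 362*exp(-0.0003*356) = 325.3 m/s

325.3 m/s


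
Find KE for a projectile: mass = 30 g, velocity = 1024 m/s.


E = 0.5*m*v^2 = 0.5*0.03*1024^2 = 15729 J

15729 J


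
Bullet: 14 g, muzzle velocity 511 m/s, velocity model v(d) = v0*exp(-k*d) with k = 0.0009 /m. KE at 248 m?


v = v0*exp(-k*d) = 511*exp(-0.0009*248) = 408.777 m/s
E = 0.5*m*v^2 = 0.5*0.014*408.777^2 = 1170 J

1170 J


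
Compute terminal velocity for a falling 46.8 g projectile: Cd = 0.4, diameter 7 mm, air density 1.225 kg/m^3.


A = pi*(d/2)^2 = pi*(7/2000)^2 = 3.84845e-05 m^2
vt = sqrt(2mg/(Cd*rho*A)) = sqrt(2*0.0468*9.81/(0.4 * 1.225 * 3.84845e-05)) = 220.7 m/s

220.7 m/s


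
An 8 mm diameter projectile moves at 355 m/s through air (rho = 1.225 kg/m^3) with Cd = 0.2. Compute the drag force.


A = pi*(d/2)^2 = pi*(8/2000)^2 = 5.02655e-05 m^2
Fd = 0.5*Cd*rho*A*v^2 = 0.5*0.2*1.225*5.02655e-05*355^2 = 0.776 N

0.776 N


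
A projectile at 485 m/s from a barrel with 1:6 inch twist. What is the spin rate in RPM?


twist_m = 6*0.0254 = 0.1524 m
spin = v/twist = 485/0.1524 = 3182.415 rev/s
RPM = spin*60 = 3182.415*60 ≈ 190945 RPM

190945 RPM


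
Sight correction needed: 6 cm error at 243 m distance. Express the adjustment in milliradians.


1 mrad subtends 1 cm per 10 m of range, so adj = error_cm / (dist_m / 10) = 6 / (243/10) = 0.2469 mrad

0.2469 mrad


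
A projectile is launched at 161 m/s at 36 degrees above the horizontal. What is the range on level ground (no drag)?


R = v0^2 * sin(2*theta) / g = 161^2 * sin(2*36°) / 9.81 = 2513 m

2513 m


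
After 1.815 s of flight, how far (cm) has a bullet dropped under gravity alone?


drop = 0.5*g*t^2 = 0.5*9.81*1.815^2 = 16.1582 m ≈ 1616 cm

1616 cm


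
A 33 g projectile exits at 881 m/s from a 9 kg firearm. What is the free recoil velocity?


v_recoil = m_p * v_p / m_gun = 0.033 * 881 / 9 = 3.23 m/s

3.23 m/s


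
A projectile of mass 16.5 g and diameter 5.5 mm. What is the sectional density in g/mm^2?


SD = m/d^2 = 16.5/5.5^2 = 0.5455 g/mm^2

0.5455 g/mm^2


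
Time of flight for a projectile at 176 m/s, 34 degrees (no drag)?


T = 2*v0*sin(theta)/g = 2*176*sin(34°)/9.81 = 20.06 s

20.06 s


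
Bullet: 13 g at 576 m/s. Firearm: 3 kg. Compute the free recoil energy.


v_r = m_p*v_p/m_gun = 0.013*576/3 = 2.496 m/s, E_r = 0.5*m_gun*v_r^2 = 0.5*3*2.496^2 = 9.345 J

9.345 J


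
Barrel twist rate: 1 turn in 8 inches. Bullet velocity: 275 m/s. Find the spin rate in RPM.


twist_m = 8*0.0254 = 0.2032 m
spin = v/twist = 275/0.2032 = 1353.346 rev/s
RPM = spin*60 = 1353.346*60 ≈ 81201 RPM

81201 RPM


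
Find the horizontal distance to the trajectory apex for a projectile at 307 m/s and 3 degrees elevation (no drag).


R = v0^2*sin(2*theta)/g = 307^2*sin(2*3°)/9.81 = 1004.25 m
apex_dist = R/2 = 1004.25/2 = 502.1 m

502.1 m


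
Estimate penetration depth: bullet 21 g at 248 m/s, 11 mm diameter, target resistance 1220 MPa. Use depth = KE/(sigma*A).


A = pi*(d/2)^2 = pi*(11/2)^2 = 95.0332 mm^2
E = 0.5*m*v^2 = 0.5*0.021*248^2 = 645.792 J
depth = E/(sigma*A) = 645.792 J / (1220 MPa * 95.0332 mm^2) = 645.792/(1220 * 95.0332) m = 0.00557003 m ≈ 5.57 mm

5.57 mm


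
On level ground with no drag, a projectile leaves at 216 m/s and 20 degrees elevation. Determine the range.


R = v0^2 * sin(2*theta) / g = 216^2 * sin(2*20°) / 9.81 = 3057 m

3057 m


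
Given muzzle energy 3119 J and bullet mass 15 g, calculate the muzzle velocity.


v = sqrt(2*E/m) = sqrt(2*3119/0.015) = 644.9 m/s

644.9 m/s


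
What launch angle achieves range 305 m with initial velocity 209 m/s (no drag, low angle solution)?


sin(2*theta) = R*g/v0^2 = 305*9.81/209^2 = 0.0684977, theta = arcsin(0.0684977)/2 = 1.964°

1.964 degrees


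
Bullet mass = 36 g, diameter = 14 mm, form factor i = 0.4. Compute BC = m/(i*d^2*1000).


BC = m/(i*d^2*1000) = 36/(0.4 * 14^2 * 1000) = 0.0004592

0.0004592


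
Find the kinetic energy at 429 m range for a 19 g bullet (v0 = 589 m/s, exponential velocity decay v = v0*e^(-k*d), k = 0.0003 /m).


v = v0*exp(-k*d) = 589*exp(-0.0003*429) = 517.871 m/s
E = 0.5*m*v^2 = 0.5*0.019*517.871^2 = 2548 J

2548 J


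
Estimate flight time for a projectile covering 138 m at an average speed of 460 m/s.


t = d/v = 138/460 = 0.3 s

0.3 s


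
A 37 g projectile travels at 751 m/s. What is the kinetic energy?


E = 0.5*m*v^2 = 0.5*0.037*751^2 = 10434 J

10434 J


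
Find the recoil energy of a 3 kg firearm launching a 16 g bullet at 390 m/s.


v_r = m_p*v_p/m_gun = 0.016*390/3 = 2.08 m/s, E_r = 0.5*m_gun*v_r^2 = 0.5*3*2.08^2 = 6.49 J

6.49 J


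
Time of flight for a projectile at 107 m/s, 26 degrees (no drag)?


T = 2*v0*sin(theta)/g = 2*107*sin(26°)/9.81 = 9.563 s

9.563 s


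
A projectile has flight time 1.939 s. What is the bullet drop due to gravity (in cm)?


drop = 0.5*g*t^2 = 0.5*9.81*1.939^2 = 18.4414 m ≈ 1844 cm

1844 cm


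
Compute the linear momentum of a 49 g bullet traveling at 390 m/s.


p = m*v = 0.049*390 = 19.11 kg·m/s

19.11 kg·m/s


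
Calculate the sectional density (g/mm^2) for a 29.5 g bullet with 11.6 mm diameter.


SD = m/d^2 = 29.5/11.6^2 = 0.2192 g/mm^2

0.2192 g/mm^2


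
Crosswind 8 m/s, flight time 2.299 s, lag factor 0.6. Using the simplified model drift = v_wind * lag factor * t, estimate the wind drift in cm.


drift = v_wind * lag * t = 8 * 0.6 * 2.299 = 11.0352 m ≈ 1104 cm

1104 cm


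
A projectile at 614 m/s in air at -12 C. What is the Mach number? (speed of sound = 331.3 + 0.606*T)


a = 331.3 + 0.606*(-12) = 324.028 m/s
M = v/a = 614/324.028 = 1.895

1.895


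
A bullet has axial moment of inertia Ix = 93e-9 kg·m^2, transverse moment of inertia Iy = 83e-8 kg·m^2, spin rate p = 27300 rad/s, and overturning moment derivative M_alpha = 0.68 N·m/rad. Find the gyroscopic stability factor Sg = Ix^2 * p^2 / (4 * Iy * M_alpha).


Sg = Ix^2 * p^2 / (4 * Iy * M_alpha) = (93e-9)^2 * 27300^2 / (4 * 83e-8 * 0.68) = 2.855

2.855


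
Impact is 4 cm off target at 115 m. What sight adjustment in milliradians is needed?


1 mrad subtends 1 cm per 10 m of range, so adj = error_cm / (dist_m / 10) = 4 / (115/10) = 0.3478 mrad

0.3478 mrad


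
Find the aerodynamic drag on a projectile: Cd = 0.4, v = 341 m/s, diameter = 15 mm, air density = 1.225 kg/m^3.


A = pi*(d/2)^2 = pi*(15/2000)^2 = 1.76715e-04 m^2
Fd = 0.5*Cd*rho*A*v^2 = 0.5*0.4*1.225*1.76715e-04*341^2 = 5.034 N

5.034 N


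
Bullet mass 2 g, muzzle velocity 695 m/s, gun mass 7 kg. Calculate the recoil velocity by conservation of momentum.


v_recoil = m_p * v_p / m_gun = 0.002 * 695 / 7 = 0.1986 m/s

0.1986 m/s


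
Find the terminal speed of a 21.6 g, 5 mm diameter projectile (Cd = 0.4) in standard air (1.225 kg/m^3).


A = pi*(d/2)^2 = pi*(5/2000)^2 = 1.96350e-05 m^2
vt = sqrt(2mg/(Cd*rho*A)) = sqrt(2*0.0216*9.81/(0.4 * 1.225 * 1.96350e-05)) = 209.9 m/s

209.9 m/s


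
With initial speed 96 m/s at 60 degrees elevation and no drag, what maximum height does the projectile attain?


H = (v0*sin(theta))^2 / (2g) = (96*sin(60°))^2 / (2*9.81) = 352.3 m

352.3 m


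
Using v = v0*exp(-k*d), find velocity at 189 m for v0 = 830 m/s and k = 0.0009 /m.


v = v0*exp(-k*d) = 830*exp(-0.0009*189) = 700.2 m/s

700.2 m/s


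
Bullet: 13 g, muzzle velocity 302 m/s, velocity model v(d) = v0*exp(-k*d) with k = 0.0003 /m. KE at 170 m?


v = v0*exp(-k*d) = 302*exp(-0.0003*170) = 286.984 m/s
E = 0.5*m*v^2 = 0.5*0.013*286.984^2 = 535.3 J

535.3 J


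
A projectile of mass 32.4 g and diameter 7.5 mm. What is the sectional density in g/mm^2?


SD = m/d^2 = 32.4/7.5^2 = 0.576 g/mm^2

0.576 g/mm^2


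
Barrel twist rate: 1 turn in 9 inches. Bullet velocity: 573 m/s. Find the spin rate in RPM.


twist_m = 9*0.0254 = 0.2286 m
spin = v/twist = 573/0.2286 = 2506.562 rev/s
RPM = spin*60 = 2506.562*60 ≈ 150394 RPM

150394 RPM


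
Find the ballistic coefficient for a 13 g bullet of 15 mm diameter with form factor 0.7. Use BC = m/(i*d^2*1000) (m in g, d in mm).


BC = m/(i*d^2*1000) = 13/(0.7 * 15^2 * 1000) = 8.254e-05

8.254e-05


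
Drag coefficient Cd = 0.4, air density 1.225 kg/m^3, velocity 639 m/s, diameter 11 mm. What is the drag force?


A = pi*(d/2)^2 = pi*(11/2000)^2 = 9.50332e-05 m^2
Fd = 0.5*Cd*rho*A*v^2 = 0.5*0.4*1.225*9.50332e-05*639^2 = 9.507 N

9.507 N


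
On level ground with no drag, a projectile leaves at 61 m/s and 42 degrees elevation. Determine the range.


R = v0^2 * sin(2*theta) / g = 61^2 * sin(2*42°) / 9.81 = 377.2 m

377.2 m


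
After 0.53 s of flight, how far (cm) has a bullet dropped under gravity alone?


drop = 0.5*g*t^2 = 0.5*9.81*0.53^2 = 1.37781 m ≈ 137.8 cm

137.8 cm


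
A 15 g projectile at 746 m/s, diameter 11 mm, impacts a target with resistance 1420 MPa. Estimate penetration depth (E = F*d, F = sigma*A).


A = pi*(d/2)^2 = pi*(11/2)^2 = 95.0332 mm^2
E = 0.5*m*v^2 = 0.5*0.015*746^2 = 4173.87 J
depth = E/(sigma*A) = 4173.87 J / (1420 MPa * 95.0332 mm^2) = 4173.87/(1420 * 95.0332) m = 0.0309297 m ≈ 30.93 mm

30.93 mm


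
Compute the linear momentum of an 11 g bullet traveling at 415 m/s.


p = m*v = 0.011*415 = 4.565 kg·m/s

4.565 kg·m/s


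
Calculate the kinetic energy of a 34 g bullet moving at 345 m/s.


E = 0.5*m*v^2 = 0.5*0.034*345^2 = 2023 J

2023 J


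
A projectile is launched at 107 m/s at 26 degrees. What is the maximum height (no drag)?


H = (v0*sin(theta))^2 / (2g) = (107*sin(26°))^2 / (2*9.81) = 112.1 m

112.1 m


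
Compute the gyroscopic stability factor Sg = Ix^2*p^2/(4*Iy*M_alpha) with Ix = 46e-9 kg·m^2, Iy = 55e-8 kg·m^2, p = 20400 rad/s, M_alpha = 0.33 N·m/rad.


Sg = Ix^2 * p^2 / (4 * Iy * M_alpha) = (46e-9)^2 * 20400^2 / (4 * 55e-8 * 0.33) = 1.213

1.213


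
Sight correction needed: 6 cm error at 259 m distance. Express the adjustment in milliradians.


1 mrad subtends 1 cm per 10 m of range, so adj = error_cm / (dist_m / 10) = 6 / (259/10) = 0.2317 mrad

0.2317 mrad


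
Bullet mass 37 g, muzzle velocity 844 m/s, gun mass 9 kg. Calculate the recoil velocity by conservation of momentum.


v_recoil = m_p * v_p / m_gun = 0.037 * 844 / 9 = 3.47 m/s

3.47 m/s


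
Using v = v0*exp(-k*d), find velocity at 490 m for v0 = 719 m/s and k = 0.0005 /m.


v = v0*exp(-k*d) = 719*exp(-0.0005*490) = 562.8 m/s

562.8 m/s


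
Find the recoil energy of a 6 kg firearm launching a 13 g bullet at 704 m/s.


v_r = m_p*v_p/m_gun = 0.013*704/6 = 1.52533 m/s, E_r = 0.5*m_gun*v_r^2 = 0.5*6*1.52533^2 = 6.98 J

6.98 J


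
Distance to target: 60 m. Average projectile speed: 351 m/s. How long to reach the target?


t = d/v = 60/351 = 0.1709 s

0.1709 s


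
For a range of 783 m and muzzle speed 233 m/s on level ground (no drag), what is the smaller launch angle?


sin(2*theta) = R*g/v0^2 = 783*9.81/233^2 = 0.141488, theta = arcsin(0.141488)/2 = 4.067°

4.067 degrees


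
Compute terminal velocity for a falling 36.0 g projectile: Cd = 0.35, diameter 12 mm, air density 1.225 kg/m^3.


A = pi*(d/2)^2 = pi*(12/2000)^2 = 1.13097e-04 m^2
vt = sqrt(2mg/(Cd*rho*A)) = sqrt(2*0.036*9.81/(0.35 * 1.225 * 1.13097e-04)) = 120.7 m/s

120.7 m/s


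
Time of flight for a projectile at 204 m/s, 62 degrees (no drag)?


T = 2*v0*sin(theta)/g = 2*204*sin(62°)/9.81 = 36.72 s

36.72 s


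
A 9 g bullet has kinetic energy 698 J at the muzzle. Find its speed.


v = sqrt(2*E/m) = sqrt(2*698/0.009) = 393.8 m/s

393.8 m/s


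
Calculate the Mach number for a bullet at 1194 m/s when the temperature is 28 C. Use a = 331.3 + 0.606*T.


a = 331.3 + 0.606*(28) = 348.268 m/s
M = v/a = 1194/348.268 = 3.428

3.428


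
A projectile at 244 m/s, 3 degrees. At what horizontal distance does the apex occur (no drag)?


R = v0^2*sin(2*theta)/g = 244^2*sin(2*3°)/9.81 = 634.374 m
apex_dist = R/2 = 634.374/2 = 317.2 m

317.2 m


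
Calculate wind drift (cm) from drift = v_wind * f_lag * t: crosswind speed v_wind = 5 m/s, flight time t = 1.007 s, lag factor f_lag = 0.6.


drift = v_wind * lag * t = 5 * 0.6 * 1.007 = 3.021 m ≈ 302.1 cm

302.1 cm


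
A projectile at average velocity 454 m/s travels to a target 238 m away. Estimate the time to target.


t = d/v = 238/454 = 0.5242 s

0.5242 s


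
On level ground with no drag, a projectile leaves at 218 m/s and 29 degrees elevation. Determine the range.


R = v0^2 * sin(2*theta) / g = 218^2 * sin(2*29°) / 9.81 = 4108 m

4108 m


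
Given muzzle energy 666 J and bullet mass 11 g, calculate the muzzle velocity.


v = sqrt(2*E/m) = sqrt(2*666/0.011) = 348 m/s

348 m/s


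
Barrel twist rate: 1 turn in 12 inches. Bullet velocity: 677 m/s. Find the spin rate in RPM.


twist_m = 12*0.0254 = 0.3048 m
spin = v/twist = 677/0.3048 = 2221.129 rev/s
RPM = spin*60 = 2221.129*60 ≈ 133268 RPM

133268 RPM


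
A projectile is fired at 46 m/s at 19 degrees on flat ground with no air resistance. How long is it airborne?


T = 2*v0*sin(theta)/g = 2*46*sin(19°)/9.81 = 3.053 s

3.053 s


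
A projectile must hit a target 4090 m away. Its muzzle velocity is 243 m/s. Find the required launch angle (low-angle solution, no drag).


sin(2*theta) = R*g/v0^2 = 4090*9.81/243^2 = 0.679485, theta = arcsin(0.679485)/2 = 21.4°

21.4 degrees


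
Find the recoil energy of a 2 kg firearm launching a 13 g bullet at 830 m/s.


v_r = m_p*v_p/m_gun = 0.013*830/2 = 5.395 m/s, E_r = 0.5*m_gun*v_r^2 = 0.5*2*5.395^2 = 29.11 J

29.11 J


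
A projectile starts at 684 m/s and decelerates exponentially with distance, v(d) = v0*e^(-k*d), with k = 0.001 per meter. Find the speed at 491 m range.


v = v0*exp(-k*d) = 684*exp(-0.001*491) = 418.6 m/s

418.6 m/s


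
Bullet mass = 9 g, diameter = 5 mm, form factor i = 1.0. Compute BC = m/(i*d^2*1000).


BC = m/(i*d^2*1000) = 9/(1.0 * 5^2 * 1000) = 0.00036

0.00036


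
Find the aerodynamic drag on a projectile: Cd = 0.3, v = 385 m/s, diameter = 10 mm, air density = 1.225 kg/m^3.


A = pi*(d/2)^2 = pi*(10/2000)^2 = 7.85398e-05 m^2
Fd = 0.5*Cd*rho*A*v^2 = 0.5*0.3*1.225*7.85398e-05*385^2 = 2.139 N

2.139 N


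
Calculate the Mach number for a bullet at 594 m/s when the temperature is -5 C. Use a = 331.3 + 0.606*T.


a = 331.3 + 0.606*(-5) = 328.27 m/s
M = v/a = 594/328.27 = 1.809

1.809


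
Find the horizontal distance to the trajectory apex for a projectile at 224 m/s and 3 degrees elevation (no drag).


R = v0^2*sin(2*theta)/g = 224^2*sin(2*3°)/9.81 = 534.64 m
apex_dist = R/2 = 534.64/2 = 267.3 m

267.3 m


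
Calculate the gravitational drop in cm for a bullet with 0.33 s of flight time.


drop = 0.5*g*t^2 = 0.5*9.81*0.33^2 = 0.534155 m ≈ 53.42 cm

53.42 cm


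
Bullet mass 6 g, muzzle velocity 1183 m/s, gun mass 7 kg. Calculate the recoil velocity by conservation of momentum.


v_recoil = m_p * v_p / m_gun = 0.006 * 1183 / 7 = 1.014 m/s

1.014 m/s


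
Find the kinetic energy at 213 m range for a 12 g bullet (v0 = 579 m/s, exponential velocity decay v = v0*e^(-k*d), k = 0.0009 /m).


v = v0*exp(-k*d) = 579*exp(-0.0009*213) = 477.996 m/s
E = 0.5*m*v^2 = 0.5*0.012*477.996^2 = 1371 J

1371 J


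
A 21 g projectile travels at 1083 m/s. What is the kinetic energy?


E = 0.5*m*v^2 = 0.5*0.021*1083^2 = 12315 J

12315 J


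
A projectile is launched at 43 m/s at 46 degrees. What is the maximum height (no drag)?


H = (v0*sin(theta))^2 / (2g) = (43*sin(46°))^2 / (2*9.81) = 48.76 m

48.76 m


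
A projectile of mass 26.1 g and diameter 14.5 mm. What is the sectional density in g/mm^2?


SD = m/d^2 = 26.1/14.5^2 = 0.1241 g/mm^2

0.1241 g/mm^2


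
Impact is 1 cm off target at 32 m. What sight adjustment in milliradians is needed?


1 mrad subtends 1 cm per 10 m of range, so adj = error_cm / (dist_m / 10) = 1 / (32/10) = 0.3125 mrad

0.3125 mrad


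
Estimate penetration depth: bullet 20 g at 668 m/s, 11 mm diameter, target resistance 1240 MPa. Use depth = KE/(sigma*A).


A = pi*(d/2)^2 = pi*(11/2)^2 = 95.0332 mm^2
E = 0.5*m*v^2 = 0.5*0.02*668^2 = 4462.24 J
depth = E/(sigma*A) = 4462.24 J / (1240 MPa * 95.0332 mm^2) = 4462.24/(1240 * 95.0332) m = 0.0378666 m ≈ 37.87 mm

37.87 mm


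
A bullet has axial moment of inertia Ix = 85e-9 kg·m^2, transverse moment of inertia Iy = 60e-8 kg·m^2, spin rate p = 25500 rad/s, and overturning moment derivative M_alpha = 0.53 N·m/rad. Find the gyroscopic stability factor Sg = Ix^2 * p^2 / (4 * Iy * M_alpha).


Sg = Ix^2 * p^2 / (4 * Iy * M_alpha) = (85e-9)^2 * 25500^2 / (4 * 60e-8 * 0.53) = 3.693

3.693


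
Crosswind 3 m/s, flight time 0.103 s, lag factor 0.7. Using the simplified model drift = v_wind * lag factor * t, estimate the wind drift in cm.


drift = v_wind * lag * t = 3 * 0.7 * 0.103 = 0.2163 m ≈ 21.63 cm

21.63 cm


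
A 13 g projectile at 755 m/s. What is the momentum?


p = m*v = 0.013*755 = 9.815 kg·m/s

9.815 kg·m/s


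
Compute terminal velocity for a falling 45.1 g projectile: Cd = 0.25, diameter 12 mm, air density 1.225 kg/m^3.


A = pi*(d/2)^2 = pi*(12/2000)^2 = 1.13097e-04 m^2
vt = sqrt(2mg/(Cd*rho*A)) = sqrt(2*0.0451*9.81/(0.25 * 1.225 * 1.13097e-04)) = 159.8 m/s

159.8 m/s


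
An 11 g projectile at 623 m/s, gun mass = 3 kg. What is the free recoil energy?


v_r = m_p*v_p/m_gun = 0.011*623/3 = 2.28433 m/s, E_r = 0.5*m_gun*v_r^2 = 0.5*3*2.28433^2 = 7.827 J

7.827 J


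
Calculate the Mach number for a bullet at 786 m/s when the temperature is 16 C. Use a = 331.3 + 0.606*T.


a = 331.3 + 0.606*(16) = 340.996 m/s
M = v/a = 786/340.996 = 2.305

2.305


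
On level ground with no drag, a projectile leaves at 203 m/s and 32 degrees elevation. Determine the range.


R = v0^2 * sin(2*theta) / g = 203^2 * sin(2*32°) / 9.81 = 3776 m

3776 m


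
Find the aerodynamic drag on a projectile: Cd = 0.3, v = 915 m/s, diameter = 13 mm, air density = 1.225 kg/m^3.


A = pi*(d/2)^2 = pi*(13/2000)^2 = 1.32732e-04 m^2
Fd = 0.5*Cd*rho*A*v^2 = 0.5*0.3*1.225*1.32732e-04*915^2 = 20.42 N

20.42 N


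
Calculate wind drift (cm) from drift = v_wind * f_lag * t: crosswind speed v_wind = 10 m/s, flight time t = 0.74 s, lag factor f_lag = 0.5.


drift = v_wind * lag * t = 10 * 0.5 * 0.74 = 3.7 m ≈ 370 cm

370 cm


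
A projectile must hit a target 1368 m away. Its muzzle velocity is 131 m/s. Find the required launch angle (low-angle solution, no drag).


sin(2*theta) = R*g/v0^2 = 1368*9.81/131^2 = 0.78201, theta = arcsin(0.78201)/2 = 25.72°

25.72 degrees


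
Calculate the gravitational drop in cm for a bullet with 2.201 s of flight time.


drop = 0.5*g*t^2 = 0.5*9.81*2.201^2 = 23.7618 m ≈ 2376 cm

2376 cm


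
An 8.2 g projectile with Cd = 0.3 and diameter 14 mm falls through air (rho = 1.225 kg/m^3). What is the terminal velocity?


A = pi*(d/2)^2 = pi*(14/2000)^2 = 1.53938e-04 m^2
vt = sqrt(2mg/(Cd*rho*A)) = sqrt(2*0.0082*9.81/(0.3 * 1.225 * 1.53938e-04)) = 53.33 m/s

53.33 m/s


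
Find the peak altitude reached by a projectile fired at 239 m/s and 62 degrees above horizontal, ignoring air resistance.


H = (v0*sin(theta))^2 / (2g) = (239*sin(62°))^2 / (2*9.81) = 2270 m

2270 m


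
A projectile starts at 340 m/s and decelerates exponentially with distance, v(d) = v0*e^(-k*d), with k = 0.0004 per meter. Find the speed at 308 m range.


v = v0*exp(-k*d) = 340*exp(-0.0004*308) = 300.6 m/s

300.6 m/s


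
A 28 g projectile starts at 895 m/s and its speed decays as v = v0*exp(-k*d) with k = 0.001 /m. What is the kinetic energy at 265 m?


v = v0*exp(-k*d) = 895*exp(-0.001*265) = 686.649 m/s
E = 0.5*m*v^2 = 0.5*0.028*686.649^2 = 6601 J

6601 J


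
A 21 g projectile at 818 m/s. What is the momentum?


p = m*v = 0.021*818 = 17.18 kg·m/s

17.18 kg·m/s


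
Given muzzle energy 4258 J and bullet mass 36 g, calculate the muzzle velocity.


v = sqrt(2*E/m) = sqrt(2*4258/0.036) = 486.4 m/s

486.4 m/s


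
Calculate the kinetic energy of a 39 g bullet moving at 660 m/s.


E = 0.5*m*v^2 = 0.5*0.039*660^2 = 8494 J

8494 J


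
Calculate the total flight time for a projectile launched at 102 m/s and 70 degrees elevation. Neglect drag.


T = 2*v0*sin(theta)/g = 2*102*sin(70°)/9.81 = 19.54 s

19.54 s


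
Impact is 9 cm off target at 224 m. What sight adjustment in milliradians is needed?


1 mrad subtends 1 cm per 10 m of range, so adj = error_cm / (dist_m / 10) = 9 / (224/10) = 0.4018 mrad

0.4018 mrad


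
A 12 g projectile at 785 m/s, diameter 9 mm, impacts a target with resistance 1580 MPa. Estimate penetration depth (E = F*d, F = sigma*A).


A = pi*(d/2)^2 = pi*(9/2)^2 = 63.6173 mm^2
E = 0.5*m*v^2 = 0.5*0.012*785^2 = 3697.35 J
depth = E/(sigma*A) = 3697.35 J / (1580 MPa * 63.6173 mm^2) = 3697.35/(1580 * 63.6173) m = 0.036784 m ≈ 36.78 mm

36.78 mm


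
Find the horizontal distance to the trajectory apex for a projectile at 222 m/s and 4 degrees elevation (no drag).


R = v0^2*sin(2*theta)/g = 222^2*sin(2*4°)/9.81 = 699.185 m
apex_dist = R/2 = 699.185/2 = 349.6 m

349.6 m


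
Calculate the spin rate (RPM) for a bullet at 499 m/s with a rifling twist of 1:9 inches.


twist_m = 9*0.0254 = 0.2286 m
spin = v/twist = 499/0.2286 = 2182.852 rev/s
RPM = spin*60 = 2182.852*60 ≈ 130971 RPM

130971 RPM


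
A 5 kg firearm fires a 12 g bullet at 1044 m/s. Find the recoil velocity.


v_recoil = m_p * v_p / m_gun = 0.012 * 1044 / 5 = 2.506 m/s

2.506 m/s


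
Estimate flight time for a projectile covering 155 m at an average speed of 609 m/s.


t = d/v = 155/609 = 0.2545 s

0.2545 s


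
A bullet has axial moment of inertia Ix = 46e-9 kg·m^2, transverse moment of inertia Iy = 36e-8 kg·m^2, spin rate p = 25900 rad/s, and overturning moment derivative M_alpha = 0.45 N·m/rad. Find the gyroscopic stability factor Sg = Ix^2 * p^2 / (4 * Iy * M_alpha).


Sg = Ix^2 * p^2 / (4 * Iy * M_alpha) = (46e-9)^2 * 25900^2 / (4 * 36e-8 * 0.45) = 2.19

2.19


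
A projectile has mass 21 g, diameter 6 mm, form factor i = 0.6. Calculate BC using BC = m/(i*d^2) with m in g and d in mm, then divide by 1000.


BC = m/(i*d^2*1000) = 21/(0.6 * 6^2 * 1000) = 0.0009722

0.0009722


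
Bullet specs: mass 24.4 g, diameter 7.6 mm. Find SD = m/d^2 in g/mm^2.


SD = m/d^2 = 24.4/7.6^2 = 0.4224 g/mm^2

0.4224 g/mm^2


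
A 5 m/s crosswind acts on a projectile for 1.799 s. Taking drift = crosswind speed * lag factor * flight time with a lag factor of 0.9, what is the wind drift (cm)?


drift = v_wind * lag * t = 5 * 0.9 * 1.799 = 8.0955 m ≈ 809.5 cm

809.5 cm


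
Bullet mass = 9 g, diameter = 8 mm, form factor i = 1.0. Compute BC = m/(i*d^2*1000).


BC = m/(i*d^2*1000) = 9/(1.0 * 8^2 * 1000) = 0.0001406

0.0001406


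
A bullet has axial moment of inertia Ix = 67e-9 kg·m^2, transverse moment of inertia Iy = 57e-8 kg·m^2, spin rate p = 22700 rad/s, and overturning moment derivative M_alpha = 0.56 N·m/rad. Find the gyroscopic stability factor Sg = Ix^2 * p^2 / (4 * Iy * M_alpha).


Sg = Ix^2 * p^2 / (4 * Iy * M_alpha) = (67e-9)^2 * 22700^2 / (4 * 57e-8 * 0.56) = 1.812

1.812


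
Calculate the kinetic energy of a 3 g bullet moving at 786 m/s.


E = 0.5*m*v^2 = 0.5*0.003*786^2 = 926.7 J

926.7 J


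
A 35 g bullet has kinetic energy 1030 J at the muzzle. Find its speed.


v = sqrt(2*E/m) = sqrt(2*1030/0.035) = 242.6 m/s

242.6 m/s


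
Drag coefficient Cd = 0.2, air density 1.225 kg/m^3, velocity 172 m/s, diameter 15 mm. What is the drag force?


A = pi*(d/2)^2 = pi*(15/2000)^2 = 1.76715e-04 m^2
Fd = 0.5*Cd*rho*A*v^2 = 0.5*0.2*1.225*1.76715e-04*172^2 = 0.6404 N

0.6404 N


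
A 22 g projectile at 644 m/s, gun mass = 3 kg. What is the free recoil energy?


v_r = m_p*v_p/m_gun = 0.022*644/3 = 4.72267 m/s, E_r = 0.5*m_gun*v_r^2 = 0.5*3*4.72267^2 = 33.46 J

33.46 J


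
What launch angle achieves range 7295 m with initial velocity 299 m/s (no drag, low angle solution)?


sin(2*theta) = R*g/v0^2 = 7295*9.81/299^2 = 0.800483, theta = arcsin(0.800483)/2 = 26.59°

26.59 degrees


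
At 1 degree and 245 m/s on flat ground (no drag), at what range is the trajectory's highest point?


R = v0^2*sin(2*theta)/g = 245^2*sin(2*1°)/9.81 = 213.542 m
apex_dist = R/2 = 213.542/2 = 106.8 m

106.8 m


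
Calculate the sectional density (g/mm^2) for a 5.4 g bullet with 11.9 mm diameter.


SD = m/d^2 = 5.4/11.9^2 = 0.03813 g/mm^2

0.03813 g/mm^2


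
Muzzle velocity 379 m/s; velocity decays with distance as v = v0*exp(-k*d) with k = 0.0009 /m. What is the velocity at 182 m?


v = v0*exp(-k*d) = 379*exp(-0.0009*182) = 321.7 m/s

321.7 m/s


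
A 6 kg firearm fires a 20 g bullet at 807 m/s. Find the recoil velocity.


v_recoil = m_p * v_p / m_gun = 0.02 * 807 / 6 = 2.69 m/s

2.69 m/s


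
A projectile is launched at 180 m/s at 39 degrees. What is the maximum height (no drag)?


H = (v0*sin(theta))^2 / (2g) = (180*sin(39°))^2 / (2*9.81) = 654 m

654 m


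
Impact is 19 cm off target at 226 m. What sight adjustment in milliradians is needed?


1 mrad subtends 1 cm per 10 m of range, so adj = error_cm / (dist_m / 10) = 19 / (226/10) = 0.8407 mrad

0.8407 mrad


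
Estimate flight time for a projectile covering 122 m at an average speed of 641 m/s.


t = d/v = 122/641 = 0.1903 s

0.1903 s


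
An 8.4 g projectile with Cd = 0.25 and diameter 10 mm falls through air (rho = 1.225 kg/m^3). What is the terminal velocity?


A = pi*(d/2)^2 = pi*(10/2000)^2 = 7.85398e-05 m^2
vt = sqrt(2mg/(Cd*rho*A)) = sqrt(2*0.0084*9.81/(0.25 * 1.225 * 7.85398e-05)) = 82.78 m/s

82.78 m/s


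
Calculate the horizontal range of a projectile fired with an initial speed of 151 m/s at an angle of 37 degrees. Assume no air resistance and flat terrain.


R = v0^2 * sin(2*theta) / g = 151^2 * sin(2*37°) / 9.81 = 2234 m

2234 m


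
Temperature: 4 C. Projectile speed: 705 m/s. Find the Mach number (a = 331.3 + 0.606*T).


a = 331.3 + 0.606*(4) = 333.724 m/s
M = v/a = 705/333.724 = 2.113

2.113


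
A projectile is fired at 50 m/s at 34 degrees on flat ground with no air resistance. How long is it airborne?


T = 2*v0*sin(theta)/g = 2*50*sin(34°)/9.81 = 5.7 s

5.7 s


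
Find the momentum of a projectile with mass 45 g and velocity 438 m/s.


p = m*v = 0.045*438 = 19.71 kg·m/s

19.71 kg·m/s


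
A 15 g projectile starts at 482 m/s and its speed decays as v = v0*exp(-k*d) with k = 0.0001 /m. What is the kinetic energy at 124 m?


v = v0*exp(-k*d) = 482*exp(-0.0001*124) = 476.06 m/s
E = 0.5*m*v^2 = 0.5*0.015*476.06^2 = 1700 J

1700 J


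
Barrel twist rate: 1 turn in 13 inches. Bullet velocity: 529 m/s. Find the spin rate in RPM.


twist_m = 13*0.0254 = 0.3302 m
spin = v/twist = 529/0.3302 = 1602.059 rev/s
RPM = spin*60 = 1602.059*60 ≈ 96124 RPM

96124 RPM


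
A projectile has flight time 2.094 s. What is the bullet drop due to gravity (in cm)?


drop = 0.5*g*t^2 = 0.5*9.81*2.094^2 = 21.5076 m ≈ 2151 cm

2151 cm


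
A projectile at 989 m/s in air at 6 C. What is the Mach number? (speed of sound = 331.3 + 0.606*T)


a = 331.3 + 0.606*(6) = 334.936 m/s
M = v/a = 989/334.936 = 2.953

2.953


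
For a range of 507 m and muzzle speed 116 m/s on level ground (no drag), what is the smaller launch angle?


sin(2*theta) = R*g/v0^2 = 507*9.81/116^2 = 0.369625, theta = arcsin(0.369625)/2 = 10.85°

10.85 degrees


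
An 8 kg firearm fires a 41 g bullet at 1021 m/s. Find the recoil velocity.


v_recoil = m_p * v_p / m_gun = 0.041 * 1021 / 8 = 5.233 m/s

5.233 m/s


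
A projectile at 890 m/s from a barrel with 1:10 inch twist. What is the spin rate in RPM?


twist_m = 10*0.0254 = 0.254 m
spin = v/twist = 890/0.254 = 3503.937 rev/s
RPM = spin*60 = 3503.937*60 ≈ 210236 RPM

210236 RPM


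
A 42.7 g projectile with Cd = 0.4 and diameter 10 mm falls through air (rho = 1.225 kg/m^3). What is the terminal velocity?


A = pi*(d/2)^2 = pi*(10/2000)^2 = 7.85398e-05 m^2
vt = sqrt(2mg/(Cd*rho*A)) = sqrt(2*0.0427*9.81/(0.4 * 1.225 * 7.85398e-05)) = 147.5 m/s

147.5 m/s


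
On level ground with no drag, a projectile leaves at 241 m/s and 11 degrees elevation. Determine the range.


R = v0^2 * sin(2*theta) / g = 241^2 * sin(2*11°) / 9.81 = 2218 m

2218 m


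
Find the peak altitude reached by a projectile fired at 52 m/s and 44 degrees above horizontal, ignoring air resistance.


H = (v0*sin(theta))^2 / (2g) = (52*sin(44°))^2 / (2*9.81) = 66.5 m

66.5 m


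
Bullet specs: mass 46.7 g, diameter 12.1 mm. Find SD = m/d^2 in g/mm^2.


SD = m/d^2 = 46.7/12.1^2 = 0.319 g/mm^2

0.319 g/mm^2


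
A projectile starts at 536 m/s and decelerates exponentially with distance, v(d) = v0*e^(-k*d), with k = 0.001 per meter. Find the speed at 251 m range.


v = v0*exp(-k*d) = 536*exp(-0.001*251) = 417 m/s

417 m/s


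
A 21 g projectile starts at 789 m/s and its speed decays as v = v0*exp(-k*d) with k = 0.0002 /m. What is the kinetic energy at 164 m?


v = v0*exp(-k*d) = 789*exp(-0.0002*164) = 763.541 m/s
E = 0.5*m*v^2 = 0.5*0.021*763.541^2 = 6121 J

6121 J


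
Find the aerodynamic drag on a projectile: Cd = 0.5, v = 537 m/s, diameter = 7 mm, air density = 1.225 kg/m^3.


A = pi*(d/2)^2 = pi*(7/2000)^2 = 3.84845e-05 m^2
Fd = 0.5*Cd*rho*A*v^2 = 0.5*0.5*1.225*3.84845e-05*537^2 = 3.399 N

3.399 N


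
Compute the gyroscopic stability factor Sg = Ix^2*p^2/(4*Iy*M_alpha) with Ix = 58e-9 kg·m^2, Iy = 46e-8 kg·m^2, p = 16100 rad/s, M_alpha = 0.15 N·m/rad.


Sg = Ix^2 * p^2 / (4 * Iy * M_alpha) = (58e-9)^2 * 16100^2 / (4 * 46e-8 * 0.15) = 3.159

3.159


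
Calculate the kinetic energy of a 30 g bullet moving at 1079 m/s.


E = 0.5*m*v^2 = 0.5*0.03*1079^2 = 17464 J

17464 J


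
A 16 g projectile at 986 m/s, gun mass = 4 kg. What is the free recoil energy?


v_r = m_p*v_p/m_gun = 0.016*986/4 = 3.944 m/s, E_r = 0.5*m_gun*v_r^2 = 0.5*4*3.944^2 = 31.11 J

31.11 J


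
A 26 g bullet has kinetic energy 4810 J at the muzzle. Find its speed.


v = sqrt(2*E/m) = sqrt(2*4810/0.026) = 608.3 m/s

608.3 m/s


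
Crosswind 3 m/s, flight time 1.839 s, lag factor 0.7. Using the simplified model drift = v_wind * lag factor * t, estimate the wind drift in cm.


drift = v_wind * lag * t = 3 * 0.7 * 1.839 = 3.8619 m ≈ 386.2 cm

386.2 cm


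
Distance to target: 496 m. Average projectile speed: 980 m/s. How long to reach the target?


t = d/v = 496/980 = 0.5061 s

0.5061 s


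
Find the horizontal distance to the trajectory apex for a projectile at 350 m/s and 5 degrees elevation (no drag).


R = v0^2*sin(2*theta)/g = 350^2*sin(2*5°)/9.81 = 2168.39 m
apex_dist = R/2 = 2168.39/2 = 1084 m

1084 m


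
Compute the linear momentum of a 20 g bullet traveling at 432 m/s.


p = m*v = 0.02*432 = 8.64 kg·m/s

8.64 kg·m/s


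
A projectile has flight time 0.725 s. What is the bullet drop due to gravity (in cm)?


drop = 0.5*g*t^2 = 0.5*9.81*0.725^2 = 2.57819 m ≈ 257.8 cm

257.8 cm


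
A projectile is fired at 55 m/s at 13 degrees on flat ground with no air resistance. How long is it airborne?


T = 2*v0*sin(theta)/g = 2*55*sin(13°)/9.81 = 2.522 s

2.522 s


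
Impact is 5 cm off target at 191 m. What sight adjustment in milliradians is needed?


1 mrad subtends 1 cm per 10 m of range, so adj = error_cm / (dist_m / 10) = 5 / (191/10) = 0.2618 mrad

0.2618 mrad


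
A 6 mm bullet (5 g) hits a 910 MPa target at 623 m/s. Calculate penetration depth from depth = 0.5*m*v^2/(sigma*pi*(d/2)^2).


A = pi*(d/2)^2 = pi*(6/2)^2 = 28.2743 mm^2
E = 0.5*m*v^2 = 0.5*0.005*623^2 = 970.322 J
depth = E/(sigma*A) = 970.322 J / (910 MPa * 28.2743 mm^2) = 970.322/(910 * 28.2743) m = 0.0377122 m ≈ 37.71 mm

37.71 mm


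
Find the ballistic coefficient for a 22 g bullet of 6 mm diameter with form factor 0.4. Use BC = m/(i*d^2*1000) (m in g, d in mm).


BC = m/(i*d^2*1000) = 22/(0.4 * 6^2 * 1000) = 0.001528

0.001528


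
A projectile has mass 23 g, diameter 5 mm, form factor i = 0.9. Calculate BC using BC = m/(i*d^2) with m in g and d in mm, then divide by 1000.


BC = m/(i*d^2*1000) = 23/(0.9 * 5^2 * 1000) = 0.001022

0.001022
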